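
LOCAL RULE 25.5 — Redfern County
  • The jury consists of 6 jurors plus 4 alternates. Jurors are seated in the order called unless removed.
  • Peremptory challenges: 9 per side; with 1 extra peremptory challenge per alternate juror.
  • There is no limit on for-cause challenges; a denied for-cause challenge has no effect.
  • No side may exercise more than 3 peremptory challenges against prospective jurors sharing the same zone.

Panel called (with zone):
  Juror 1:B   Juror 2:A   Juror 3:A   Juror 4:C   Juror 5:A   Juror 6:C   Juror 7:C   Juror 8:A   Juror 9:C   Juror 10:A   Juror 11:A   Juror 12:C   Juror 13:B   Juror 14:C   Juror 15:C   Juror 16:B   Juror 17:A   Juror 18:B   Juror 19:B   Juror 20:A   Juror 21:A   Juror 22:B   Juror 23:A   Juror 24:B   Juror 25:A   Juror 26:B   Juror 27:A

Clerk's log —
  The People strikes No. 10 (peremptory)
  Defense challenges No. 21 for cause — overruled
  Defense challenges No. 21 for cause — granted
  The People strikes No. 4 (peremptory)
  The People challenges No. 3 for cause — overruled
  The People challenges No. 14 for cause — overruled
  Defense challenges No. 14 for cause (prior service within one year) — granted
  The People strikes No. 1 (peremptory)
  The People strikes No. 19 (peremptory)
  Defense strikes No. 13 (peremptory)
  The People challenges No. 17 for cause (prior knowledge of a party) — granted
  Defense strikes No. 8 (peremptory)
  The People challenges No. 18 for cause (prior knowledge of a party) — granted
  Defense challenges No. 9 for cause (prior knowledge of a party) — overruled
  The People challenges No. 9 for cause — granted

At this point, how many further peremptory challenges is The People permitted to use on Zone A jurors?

2

The People peremptories so far: #10, #4, #1, #19 — 4 of 13 used, 9 left overall.
Against Zone A: #10 — 1 used; per-zone cap 3 leaves 2.
Binding limit: min(9, 2) = 2.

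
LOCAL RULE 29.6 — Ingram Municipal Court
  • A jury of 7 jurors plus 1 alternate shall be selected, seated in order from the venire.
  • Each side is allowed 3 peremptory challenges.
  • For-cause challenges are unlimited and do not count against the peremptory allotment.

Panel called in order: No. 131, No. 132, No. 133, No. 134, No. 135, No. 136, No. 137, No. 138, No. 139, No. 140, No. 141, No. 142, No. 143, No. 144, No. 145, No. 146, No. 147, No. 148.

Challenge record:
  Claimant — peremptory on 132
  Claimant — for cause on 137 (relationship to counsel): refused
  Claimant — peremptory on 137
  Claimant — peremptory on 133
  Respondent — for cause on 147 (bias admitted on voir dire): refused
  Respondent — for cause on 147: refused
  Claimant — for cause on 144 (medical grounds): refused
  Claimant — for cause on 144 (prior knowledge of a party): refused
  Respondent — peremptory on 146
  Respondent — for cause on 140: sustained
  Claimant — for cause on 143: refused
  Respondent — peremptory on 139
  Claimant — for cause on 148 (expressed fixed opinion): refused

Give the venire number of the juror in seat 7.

142

Removed: #132, #133, #137, #139, #140, #146. (#143, #144, #147, #148 stay — for-cause denied.)
Filling seats in venire order through position 7: #131, #134, #135, #136, #138, #141, #142.
So seat 7 is #142.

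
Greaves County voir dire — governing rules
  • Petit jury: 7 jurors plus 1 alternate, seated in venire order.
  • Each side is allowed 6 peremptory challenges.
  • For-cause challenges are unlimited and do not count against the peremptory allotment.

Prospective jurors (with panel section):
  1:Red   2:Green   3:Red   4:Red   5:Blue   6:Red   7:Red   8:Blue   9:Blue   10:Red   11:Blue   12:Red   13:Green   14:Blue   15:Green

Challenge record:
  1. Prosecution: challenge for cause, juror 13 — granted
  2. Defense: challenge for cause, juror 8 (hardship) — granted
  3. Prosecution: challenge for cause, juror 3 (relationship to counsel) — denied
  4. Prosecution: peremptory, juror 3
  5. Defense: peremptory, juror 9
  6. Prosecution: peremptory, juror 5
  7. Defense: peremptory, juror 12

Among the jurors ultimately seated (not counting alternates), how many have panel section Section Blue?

Removed: #3, #5, #8, #9, #12, #13.
Seated jurors 1–7: #1, #2, #4, #6, #7, #10, #11 (alternates #14 not counted).
Of those, in Section Blue: #11 → 1.

1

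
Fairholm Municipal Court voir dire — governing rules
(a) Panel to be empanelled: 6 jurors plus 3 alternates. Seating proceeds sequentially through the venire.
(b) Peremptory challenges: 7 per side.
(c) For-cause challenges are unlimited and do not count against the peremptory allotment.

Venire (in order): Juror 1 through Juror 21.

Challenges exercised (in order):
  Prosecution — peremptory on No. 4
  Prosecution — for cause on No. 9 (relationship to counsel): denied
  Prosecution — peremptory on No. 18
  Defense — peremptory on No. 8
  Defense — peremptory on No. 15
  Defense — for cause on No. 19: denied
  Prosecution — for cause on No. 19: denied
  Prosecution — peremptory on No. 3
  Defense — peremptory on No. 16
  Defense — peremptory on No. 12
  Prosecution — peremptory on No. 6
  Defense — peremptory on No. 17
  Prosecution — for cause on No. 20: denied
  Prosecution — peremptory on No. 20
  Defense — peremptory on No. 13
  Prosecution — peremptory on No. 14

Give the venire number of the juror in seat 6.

Removed: #3, #4, #6, #8, #12, #13, #14, #15, #16, #17, #18, #20. (#9, #19 stay — for-cause denied.)
Seating in order: seats 1–6 → #1, #2, #5, #7, #9, #10; alternates → #11, #19, #21.
So seat 6 is #10.

10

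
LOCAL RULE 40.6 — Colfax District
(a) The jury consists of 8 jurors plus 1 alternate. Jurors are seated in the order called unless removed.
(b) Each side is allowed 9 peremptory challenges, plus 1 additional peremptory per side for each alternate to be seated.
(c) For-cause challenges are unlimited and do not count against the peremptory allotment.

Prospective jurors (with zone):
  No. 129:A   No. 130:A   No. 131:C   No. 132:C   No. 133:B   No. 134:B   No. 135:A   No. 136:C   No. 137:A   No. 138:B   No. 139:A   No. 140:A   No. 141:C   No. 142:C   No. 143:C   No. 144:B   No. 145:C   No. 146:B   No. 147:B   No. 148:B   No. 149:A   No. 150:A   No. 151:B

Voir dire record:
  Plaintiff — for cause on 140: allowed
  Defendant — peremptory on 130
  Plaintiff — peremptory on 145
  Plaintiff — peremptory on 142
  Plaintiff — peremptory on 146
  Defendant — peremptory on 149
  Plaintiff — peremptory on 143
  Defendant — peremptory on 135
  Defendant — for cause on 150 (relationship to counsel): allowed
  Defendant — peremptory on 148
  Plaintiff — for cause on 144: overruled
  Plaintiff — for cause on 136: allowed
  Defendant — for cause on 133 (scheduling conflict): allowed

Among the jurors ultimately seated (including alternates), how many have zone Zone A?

Removed: #130, #133, #135, #136, #140, #142, #143, #145, #146, #148, #149, #150.
Seated (9 incl. alternates): #129, #131, #132, #134, #137, #138, #139, #141, #144.
Of those, in Zone A: #129, #137, #139 → 3.

3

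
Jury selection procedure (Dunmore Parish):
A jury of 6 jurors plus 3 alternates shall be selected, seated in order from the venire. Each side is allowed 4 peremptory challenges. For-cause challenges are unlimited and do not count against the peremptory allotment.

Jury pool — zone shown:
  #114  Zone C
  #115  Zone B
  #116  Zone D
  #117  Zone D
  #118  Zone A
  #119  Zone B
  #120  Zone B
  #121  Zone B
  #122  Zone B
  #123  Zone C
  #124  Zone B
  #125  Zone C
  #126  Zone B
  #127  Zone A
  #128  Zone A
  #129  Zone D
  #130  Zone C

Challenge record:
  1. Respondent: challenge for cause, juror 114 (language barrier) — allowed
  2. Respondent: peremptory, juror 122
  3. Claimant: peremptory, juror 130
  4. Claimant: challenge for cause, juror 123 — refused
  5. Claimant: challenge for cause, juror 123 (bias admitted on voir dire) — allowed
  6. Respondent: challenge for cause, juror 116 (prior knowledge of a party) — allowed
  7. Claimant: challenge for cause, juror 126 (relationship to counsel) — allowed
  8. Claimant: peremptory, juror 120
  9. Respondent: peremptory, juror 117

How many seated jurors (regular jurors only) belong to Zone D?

Removed: #114, #116, #117, #120, #122, #123, #126, #130.
Seated jurors 1–6: #115, #118, #119, #121, #124, #125 (alternates #127, #128, #129 not counted).
None of those are in Zone D → 0.

0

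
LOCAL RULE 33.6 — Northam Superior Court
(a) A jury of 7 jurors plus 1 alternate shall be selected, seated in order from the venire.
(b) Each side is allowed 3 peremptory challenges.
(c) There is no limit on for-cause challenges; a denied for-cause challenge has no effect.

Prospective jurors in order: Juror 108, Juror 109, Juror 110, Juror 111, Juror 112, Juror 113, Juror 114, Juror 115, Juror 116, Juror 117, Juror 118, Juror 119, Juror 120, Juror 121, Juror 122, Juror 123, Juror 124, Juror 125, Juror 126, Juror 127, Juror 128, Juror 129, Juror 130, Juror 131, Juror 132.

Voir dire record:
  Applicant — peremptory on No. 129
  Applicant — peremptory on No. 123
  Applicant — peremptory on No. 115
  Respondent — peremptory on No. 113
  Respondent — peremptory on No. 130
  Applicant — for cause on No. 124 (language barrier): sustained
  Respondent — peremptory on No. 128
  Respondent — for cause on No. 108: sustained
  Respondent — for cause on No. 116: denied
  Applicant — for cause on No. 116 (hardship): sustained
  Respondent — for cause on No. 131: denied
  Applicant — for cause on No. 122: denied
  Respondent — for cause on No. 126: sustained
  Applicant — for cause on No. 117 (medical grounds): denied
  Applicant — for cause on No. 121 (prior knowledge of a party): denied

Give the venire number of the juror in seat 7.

Removed: #108, #113, #115, #116, #123, #124, #126, #128, #129, #130. (#117, #121, #122, #131 stay — for-cause denied.)
Seating in order: seats 1–7 → #109, #110, #111, #112, #114, #117, #118; alternates → #119.
So seat 7 is #118.

118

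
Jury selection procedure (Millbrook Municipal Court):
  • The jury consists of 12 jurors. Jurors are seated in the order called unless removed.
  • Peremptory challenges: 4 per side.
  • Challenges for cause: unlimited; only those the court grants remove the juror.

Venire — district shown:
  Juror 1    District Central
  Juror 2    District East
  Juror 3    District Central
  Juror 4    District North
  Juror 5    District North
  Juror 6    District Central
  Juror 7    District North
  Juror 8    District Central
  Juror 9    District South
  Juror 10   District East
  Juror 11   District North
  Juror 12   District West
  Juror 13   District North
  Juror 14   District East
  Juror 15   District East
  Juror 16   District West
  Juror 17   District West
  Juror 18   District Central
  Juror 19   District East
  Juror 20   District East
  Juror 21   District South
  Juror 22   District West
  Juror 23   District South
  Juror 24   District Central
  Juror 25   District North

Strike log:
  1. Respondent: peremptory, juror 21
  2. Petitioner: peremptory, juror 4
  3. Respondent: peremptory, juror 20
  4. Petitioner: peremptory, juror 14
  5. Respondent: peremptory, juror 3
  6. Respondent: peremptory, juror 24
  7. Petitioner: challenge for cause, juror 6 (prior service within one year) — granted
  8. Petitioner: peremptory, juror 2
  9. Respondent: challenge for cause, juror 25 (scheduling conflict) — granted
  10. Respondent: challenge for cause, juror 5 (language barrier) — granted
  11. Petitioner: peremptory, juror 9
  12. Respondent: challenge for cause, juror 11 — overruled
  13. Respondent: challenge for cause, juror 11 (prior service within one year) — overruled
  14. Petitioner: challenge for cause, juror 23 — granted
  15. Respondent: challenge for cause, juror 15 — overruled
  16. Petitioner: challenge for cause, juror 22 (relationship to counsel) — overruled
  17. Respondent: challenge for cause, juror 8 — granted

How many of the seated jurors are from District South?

Removed: #2, #3, #4, #5, #6, #8, #9, #14, #20, #21, #23, #24, #25.
Seated jurors 1–12: #1, #7, #10, #11, #12, #13, #15, #16, #17, #18, #19, #22.
None of those are in District South → 0.

0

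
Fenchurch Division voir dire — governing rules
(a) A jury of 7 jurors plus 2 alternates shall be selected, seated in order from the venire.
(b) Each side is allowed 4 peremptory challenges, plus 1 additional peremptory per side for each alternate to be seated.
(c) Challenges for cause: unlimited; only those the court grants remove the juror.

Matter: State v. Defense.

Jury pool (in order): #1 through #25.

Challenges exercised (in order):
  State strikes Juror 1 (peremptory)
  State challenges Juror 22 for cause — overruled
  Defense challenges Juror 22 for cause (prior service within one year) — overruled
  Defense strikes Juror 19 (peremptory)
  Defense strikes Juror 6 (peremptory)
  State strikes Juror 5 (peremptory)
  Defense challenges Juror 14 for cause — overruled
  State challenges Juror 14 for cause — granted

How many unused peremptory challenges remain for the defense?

4

Defense allotment: 4 base + 1 × 2 alternates = 6.
Defense peremptories used: #19, #6 — 2 (for-cause on #22, #14 don't count).
Remaining: 6 − 2 = 4.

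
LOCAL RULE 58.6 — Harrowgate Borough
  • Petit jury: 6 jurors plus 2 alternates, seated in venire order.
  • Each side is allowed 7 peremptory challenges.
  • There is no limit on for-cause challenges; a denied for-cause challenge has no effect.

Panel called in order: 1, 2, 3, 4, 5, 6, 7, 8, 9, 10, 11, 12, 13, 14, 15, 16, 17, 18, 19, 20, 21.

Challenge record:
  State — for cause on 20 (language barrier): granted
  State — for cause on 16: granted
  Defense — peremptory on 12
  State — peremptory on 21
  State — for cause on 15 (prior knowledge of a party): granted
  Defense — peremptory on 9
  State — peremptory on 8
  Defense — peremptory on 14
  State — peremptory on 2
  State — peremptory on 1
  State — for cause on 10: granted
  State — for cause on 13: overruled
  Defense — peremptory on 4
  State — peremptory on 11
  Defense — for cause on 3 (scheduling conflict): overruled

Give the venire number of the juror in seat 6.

17

Removed: #1, #2, #4, #8, #9, #10, #11, #12, #14, #15, #16, #20, #21. (#3, #13 stay — for-cause denied.)
Seating in order: seats 1–6 → #3, #5, #6, #7, #13, #17; alternates → #18, #19.
So seat 6 is #17.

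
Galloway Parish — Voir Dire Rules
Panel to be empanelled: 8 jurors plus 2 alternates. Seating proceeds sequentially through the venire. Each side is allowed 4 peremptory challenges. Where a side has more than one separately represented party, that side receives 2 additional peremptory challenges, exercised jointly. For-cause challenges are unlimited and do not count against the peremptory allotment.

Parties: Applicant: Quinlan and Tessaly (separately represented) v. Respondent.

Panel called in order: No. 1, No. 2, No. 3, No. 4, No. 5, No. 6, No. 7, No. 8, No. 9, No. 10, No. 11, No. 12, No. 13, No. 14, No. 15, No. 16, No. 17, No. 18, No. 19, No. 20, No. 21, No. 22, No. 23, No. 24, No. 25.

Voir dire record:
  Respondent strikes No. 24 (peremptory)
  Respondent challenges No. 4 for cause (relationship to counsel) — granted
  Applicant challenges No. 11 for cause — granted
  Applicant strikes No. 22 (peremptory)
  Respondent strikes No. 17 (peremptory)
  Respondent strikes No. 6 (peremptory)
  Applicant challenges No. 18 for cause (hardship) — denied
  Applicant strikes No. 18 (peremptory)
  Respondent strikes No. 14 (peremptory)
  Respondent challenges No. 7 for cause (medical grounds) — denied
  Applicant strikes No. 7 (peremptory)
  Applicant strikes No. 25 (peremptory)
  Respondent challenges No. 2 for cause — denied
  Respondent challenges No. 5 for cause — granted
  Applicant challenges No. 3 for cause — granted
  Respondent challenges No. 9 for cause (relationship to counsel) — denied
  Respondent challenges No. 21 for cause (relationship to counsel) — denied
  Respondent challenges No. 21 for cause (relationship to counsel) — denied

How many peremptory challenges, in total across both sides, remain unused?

Applicant allotment: 4 base + 2 multi-party = 6. Respondent allotment: 4.
Applicant peremptories used: #22, #18, #7, #25 — 4 (for-cause on #11, #18, #3 don't count).
Respondent peremptories used: #24, #17, #6, #14 — 4 (for-cause on #4, #7, #2, #5, #9, #21, #21 don't count).
Remaining: (6 − 4) + (4 − 4) = 2.

2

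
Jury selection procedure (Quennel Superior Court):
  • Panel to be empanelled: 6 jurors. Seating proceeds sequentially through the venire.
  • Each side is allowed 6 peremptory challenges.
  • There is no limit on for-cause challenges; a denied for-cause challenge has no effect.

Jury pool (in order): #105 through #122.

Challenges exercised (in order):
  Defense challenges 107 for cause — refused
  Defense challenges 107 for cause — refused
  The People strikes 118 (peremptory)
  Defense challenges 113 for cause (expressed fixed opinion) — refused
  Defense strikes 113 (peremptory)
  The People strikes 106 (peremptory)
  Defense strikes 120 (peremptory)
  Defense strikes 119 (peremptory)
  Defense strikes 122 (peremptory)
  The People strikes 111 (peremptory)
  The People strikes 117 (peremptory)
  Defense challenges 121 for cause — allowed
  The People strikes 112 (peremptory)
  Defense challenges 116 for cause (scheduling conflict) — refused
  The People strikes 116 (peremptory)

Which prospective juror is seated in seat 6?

Removed: #106, #111, #112, #113, #116, #117, #118, #119, #120, #121, #122. (#107 stays — for-cause denied.)
Filling seats in venire order through position 6: #105, #107, #108, #109, #110, #114.
So seat 6 is #114.

114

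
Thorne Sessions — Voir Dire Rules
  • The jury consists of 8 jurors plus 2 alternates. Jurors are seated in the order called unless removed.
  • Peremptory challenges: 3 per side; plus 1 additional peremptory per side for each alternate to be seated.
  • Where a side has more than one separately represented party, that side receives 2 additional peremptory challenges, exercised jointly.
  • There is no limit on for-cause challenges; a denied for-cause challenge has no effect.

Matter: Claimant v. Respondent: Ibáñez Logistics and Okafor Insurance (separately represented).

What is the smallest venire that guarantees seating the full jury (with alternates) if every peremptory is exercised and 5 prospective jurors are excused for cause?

27

Seats to fill: 8 + 2 alternates = 10.
Peremptories — Claimant: 3 + 1×2 = 5; Respondent: 3 + 1×2 + 2 = 7; total 12.
For-cause removals: 5.
Minimum venire: 10 + 12 + 5 = 27.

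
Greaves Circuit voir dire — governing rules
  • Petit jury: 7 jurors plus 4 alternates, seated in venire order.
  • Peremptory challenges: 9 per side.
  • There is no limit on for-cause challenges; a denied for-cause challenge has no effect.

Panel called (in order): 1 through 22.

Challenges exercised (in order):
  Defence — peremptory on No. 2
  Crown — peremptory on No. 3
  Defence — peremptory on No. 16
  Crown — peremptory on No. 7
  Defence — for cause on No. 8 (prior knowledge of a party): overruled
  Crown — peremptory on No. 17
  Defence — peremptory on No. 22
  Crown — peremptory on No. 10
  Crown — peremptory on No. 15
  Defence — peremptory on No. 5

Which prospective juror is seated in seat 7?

12

Removed: #2, #3, #5, #7, #10, #15, #16, #17, #22. (#8 stays — for-cause denied.)
Seating in order: seats 1–7 → #1, #4, #6, #8, #9, #11, #12; alternates → #13, #14, #18, #19.
So seat 7 is #12.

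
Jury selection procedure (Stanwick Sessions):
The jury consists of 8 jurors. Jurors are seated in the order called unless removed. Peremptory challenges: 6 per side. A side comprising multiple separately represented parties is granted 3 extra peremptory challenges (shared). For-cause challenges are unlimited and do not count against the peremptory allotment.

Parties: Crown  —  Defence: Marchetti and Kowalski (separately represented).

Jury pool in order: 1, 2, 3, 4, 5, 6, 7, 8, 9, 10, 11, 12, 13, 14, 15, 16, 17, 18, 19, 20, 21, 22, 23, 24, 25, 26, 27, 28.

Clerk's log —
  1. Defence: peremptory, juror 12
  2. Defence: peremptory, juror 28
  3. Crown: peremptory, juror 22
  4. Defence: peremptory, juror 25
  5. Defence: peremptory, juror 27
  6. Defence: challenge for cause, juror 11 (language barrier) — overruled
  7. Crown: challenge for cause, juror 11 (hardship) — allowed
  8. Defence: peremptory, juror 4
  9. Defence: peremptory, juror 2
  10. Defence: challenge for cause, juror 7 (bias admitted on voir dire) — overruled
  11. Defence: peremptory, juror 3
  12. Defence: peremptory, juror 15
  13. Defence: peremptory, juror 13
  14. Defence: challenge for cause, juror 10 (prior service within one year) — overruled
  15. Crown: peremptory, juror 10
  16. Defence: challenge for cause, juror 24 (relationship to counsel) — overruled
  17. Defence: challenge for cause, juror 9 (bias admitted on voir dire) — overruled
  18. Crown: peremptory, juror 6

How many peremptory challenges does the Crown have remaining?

3

Crown allotment: 6.
Crown peremptories used: #22, #10, #6 — 3 (the for-cause on #11 doesn't count).
Remaining: 6 − 3 = 3.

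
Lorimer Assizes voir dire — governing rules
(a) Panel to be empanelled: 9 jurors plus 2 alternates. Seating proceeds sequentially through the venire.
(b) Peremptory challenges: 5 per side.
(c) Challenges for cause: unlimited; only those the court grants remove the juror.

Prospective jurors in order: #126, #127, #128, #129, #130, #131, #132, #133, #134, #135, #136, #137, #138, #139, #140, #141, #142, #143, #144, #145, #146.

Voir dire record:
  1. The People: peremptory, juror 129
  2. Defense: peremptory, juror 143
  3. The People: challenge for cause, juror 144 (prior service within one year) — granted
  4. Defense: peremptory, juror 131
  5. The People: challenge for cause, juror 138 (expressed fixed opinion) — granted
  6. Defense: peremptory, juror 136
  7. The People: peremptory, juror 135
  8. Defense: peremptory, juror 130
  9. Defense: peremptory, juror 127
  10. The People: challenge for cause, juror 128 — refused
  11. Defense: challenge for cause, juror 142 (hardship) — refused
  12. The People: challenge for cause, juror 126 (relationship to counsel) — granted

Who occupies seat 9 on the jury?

Removed: #126, #127, #129, #130, #131, #135, #136, #138, #143, #144. (#128, #142 stay — for-cause denied.)
Seating in order: seats 1–9 → #128, #132, #133, #134, #137, #139, #140, #141, #142; alternates → #145, #146.
So seat 9 is #142.

142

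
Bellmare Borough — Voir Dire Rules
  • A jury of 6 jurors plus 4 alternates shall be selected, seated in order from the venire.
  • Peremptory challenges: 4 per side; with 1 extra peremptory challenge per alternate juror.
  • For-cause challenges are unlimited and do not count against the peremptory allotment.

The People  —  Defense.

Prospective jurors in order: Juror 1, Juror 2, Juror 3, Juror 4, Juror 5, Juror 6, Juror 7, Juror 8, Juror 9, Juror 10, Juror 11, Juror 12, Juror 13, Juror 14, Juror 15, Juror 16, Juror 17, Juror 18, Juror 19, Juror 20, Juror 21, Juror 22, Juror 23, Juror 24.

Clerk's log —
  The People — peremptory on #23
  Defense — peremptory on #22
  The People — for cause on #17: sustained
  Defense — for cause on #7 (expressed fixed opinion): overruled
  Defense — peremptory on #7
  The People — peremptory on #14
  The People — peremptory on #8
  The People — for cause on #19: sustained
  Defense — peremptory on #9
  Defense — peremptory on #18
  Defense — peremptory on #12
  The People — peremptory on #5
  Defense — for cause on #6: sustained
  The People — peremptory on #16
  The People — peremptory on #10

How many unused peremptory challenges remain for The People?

The People allotment: 4 base + 1 × 4 alternates = 8.
The People peremptories used: #23, #14, #8, #5, #16, #10 — 6 (for-cause on #17, #19 don't count).
Remaining: 8 − 6 = 2.

2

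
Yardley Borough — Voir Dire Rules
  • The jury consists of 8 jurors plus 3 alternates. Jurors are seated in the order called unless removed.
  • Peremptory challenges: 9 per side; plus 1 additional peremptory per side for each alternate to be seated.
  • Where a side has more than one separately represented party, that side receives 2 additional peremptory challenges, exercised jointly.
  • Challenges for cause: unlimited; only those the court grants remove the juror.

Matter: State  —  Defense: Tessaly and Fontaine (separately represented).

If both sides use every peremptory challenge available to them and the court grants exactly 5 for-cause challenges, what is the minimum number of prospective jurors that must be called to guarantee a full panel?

Seats to fill: 8 + 3 alternates = 11.
Peremptories — State: 9 + 1×3 = 12; Defense: 9 + 1×3 + 2 = 14; total 26.
For-cause removals: 5.
Minimum venire: 11 + 26 + 5 = 42.

42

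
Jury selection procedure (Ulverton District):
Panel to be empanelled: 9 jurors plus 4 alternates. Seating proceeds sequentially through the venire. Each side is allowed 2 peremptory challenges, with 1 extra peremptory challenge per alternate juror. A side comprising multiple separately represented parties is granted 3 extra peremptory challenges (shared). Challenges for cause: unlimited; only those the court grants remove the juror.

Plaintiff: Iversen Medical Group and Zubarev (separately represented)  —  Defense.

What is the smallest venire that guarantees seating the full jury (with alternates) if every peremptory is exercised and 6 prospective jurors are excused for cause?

34

Seats to fill: 9 + 4 alternates = 13.
Peremptories — Plaintiff: 2 + 1×4 + 3 = 9; Defense: 2 + 1×4 = 6; total 15.
For-cause removals: 6.
Minimum venire: 13 + 15 + 6 = 34.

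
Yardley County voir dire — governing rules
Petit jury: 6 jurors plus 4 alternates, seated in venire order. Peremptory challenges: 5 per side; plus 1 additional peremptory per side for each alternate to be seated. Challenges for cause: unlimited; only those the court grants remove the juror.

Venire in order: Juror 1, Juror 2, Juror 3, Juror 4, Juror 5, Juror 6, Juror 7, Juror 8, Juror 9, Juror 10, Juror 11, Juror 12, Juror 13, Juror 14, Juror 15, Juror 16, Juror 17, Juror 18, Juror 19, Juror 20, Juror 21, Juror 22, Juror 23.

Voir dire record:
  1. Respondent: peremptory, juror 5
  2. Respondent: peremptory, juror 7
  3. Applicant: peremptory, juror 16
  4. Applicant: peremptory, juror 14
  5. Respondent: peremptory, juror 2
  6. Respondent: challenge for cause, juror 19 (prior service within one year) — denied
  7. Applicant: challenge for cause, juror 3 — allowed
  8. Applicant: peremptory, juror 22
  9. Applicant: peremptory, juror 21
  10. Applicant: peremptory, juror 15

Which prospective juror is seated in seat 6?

Removed: #2, #3, #5, #7, #14, #15, #16, #21, #22. (#19 stays — for-cause denied.)
Filling seats in venire order through position 6: #1, #4, #6, #8, #9, #10.
So seat 6 is #10.

10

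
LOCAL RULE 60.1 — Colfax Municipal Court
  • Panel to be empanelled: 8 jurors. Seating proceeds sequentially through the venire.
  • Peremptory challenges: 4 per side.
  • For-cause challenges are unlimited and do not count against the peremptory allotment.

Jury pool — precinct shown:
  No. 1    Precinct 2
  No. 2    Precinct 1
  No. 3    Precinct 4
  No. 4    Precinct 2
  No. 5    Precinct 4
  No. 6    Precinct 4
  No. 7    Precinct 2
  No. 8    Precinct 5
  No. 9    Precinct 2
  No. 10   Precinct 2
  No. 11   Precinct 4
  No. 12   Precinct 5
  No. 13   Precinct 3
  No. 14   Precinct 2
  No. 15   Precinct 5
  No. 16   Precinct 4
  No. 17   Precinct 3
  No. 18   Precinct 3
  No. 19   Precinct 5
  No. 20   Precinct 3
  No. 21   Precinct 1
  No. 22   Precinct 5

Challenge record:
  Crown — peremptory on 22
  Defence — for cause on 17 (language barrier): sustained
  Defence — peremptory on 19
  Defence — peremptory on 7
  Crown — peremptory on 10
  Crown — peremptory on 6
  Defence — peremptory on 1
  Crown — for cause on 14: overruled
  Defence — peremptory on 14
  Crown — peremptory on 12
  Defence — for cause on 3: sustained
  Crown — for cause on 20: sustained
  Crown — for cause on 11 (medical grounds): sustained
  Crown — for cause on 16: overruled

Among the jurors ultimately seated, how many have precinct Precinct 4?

2

Removed: #1, #3, #6, #7, #10, #11, #12, #14, #17, #19, #20, #22.
Seated jurors 1–8: #2, #4, #5, #8, #9, #13, #15, #16.
Of those, in Precinct 4: #5, #16 → 2.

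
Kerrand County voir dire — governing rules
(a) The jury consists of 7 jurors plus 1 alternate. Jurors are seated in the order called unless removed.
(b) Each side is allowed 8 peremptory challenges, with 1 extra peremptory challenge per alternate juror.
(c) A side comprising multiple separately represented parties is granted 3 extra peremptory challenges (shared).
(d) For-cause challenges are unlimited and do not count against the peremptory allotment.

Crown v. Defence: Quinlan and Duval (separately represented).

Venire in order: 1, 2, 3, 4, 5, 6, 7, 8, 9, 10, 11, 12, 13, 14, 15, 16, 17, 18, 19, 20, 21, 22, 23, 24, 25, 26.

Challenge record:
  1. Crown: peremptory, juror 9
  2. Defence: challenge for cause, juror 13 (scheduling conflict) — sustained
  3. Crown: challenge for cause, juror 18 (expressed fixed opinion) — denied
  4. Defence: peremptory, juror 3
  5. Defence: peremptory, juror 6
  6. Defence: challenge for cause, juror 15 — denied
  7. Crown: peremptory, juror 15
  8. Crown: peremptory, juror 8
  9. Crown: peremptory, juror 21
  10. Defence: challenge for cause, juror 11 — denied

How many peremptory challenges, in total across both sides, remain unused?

Crown allotment: 8 base + 1 × 1 alternate = 9. Defence allotment: 8 base + 1 × 1 alternate + 3 multi-party = 12.
Crown peremptories used: #9, #15, #8, #21 — 4 (the for-cause on #18 doesn't count).
Defence peremptories used: #3, #6 — 2 (for-cause on #13, #15, #11 don't count).
Remaining: (9 − 4) + (12 − 2) = 15.

15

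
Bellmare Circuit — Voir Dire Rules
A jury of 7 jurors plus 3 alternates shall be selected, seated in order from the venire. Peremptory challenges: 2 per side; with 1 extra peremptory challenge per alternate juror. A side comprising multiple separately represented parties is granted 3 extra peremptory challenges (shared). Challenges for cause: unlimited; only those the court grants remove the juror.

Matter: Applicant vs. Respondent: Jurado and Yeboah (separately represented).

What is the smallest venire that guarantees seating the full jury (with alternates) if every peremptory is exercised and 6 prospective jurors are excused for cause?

Seats to fill: 7 + 3 alternates = 10.
Peremptories — Applicant: 2 + 1×3 = 5; Respondent: 2 + 1×3 + 3 = 8; total 13.
For-cause removals: 6.
Minimum venire: 10 + 13 + 6 = 29.

29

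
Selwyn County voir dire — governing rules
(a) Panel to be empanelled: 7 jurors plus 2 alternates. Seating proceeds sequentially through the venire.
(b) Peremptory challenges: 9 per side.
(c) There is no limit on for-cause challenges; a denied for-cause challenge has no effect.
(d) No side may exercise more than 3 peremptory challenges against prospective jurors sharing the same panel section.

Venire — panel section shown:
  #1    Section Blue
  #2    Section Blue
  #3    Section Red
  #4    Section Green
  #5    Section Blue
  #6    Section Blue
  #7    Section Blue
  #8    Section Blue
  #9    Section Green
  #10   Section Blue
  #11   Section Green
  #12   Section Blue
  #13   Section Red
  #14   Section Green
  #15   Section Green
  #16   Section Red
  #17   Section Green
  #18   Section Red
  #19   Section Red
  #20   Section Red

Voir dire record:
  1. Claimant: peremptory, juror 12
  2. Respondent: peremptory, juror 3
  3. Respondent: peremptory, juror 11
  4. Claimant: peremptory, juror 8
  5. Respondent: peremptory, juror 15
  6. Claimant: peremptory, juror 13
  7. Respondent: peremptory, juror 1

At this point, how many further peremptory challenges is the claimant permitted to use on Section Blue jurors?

1

Claimant peremptories so far: #12, #8, #13 — 3 of 9 used, 6 left overall.
Against Section Blue: #12, #8 — 2 used; per-section cap 3 leaves 1.
Binding limit: min(6, 1) = 1.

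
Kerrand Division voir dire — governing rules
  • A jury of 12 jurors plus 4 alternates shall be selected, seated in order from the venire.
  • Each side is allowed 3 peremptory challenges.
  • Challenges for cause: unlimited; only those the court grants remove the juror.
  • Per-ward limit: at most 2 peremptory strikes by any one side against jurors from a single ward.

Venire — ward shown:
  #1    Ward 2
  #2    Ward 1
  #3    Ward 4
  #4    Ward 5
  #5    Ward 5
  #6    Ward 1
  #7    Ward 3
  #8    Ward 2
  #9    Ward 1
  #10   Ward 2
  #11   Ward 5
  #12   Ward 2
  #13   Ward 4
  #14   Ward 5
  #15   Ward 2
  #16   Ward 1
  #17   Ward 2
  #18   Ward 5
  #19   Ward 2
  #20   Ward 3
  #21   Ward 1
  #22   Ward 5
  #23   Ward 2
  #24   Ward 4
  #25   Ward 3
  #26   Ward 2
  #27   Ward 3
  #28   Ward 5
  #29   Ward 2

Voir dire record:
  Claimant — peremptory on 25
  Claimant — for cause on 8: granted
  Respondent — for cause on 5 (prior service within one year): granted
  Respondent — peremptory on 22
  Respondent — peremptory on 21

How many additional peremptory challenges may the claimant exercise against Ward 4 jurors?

2

Claimant peremptories so far: #25 — 1 of 3 used, 2 left overall.
Against Ward 4: none yet — per-ward cap 2 leaves 2.
Binding limit: min(2, 2) = 2.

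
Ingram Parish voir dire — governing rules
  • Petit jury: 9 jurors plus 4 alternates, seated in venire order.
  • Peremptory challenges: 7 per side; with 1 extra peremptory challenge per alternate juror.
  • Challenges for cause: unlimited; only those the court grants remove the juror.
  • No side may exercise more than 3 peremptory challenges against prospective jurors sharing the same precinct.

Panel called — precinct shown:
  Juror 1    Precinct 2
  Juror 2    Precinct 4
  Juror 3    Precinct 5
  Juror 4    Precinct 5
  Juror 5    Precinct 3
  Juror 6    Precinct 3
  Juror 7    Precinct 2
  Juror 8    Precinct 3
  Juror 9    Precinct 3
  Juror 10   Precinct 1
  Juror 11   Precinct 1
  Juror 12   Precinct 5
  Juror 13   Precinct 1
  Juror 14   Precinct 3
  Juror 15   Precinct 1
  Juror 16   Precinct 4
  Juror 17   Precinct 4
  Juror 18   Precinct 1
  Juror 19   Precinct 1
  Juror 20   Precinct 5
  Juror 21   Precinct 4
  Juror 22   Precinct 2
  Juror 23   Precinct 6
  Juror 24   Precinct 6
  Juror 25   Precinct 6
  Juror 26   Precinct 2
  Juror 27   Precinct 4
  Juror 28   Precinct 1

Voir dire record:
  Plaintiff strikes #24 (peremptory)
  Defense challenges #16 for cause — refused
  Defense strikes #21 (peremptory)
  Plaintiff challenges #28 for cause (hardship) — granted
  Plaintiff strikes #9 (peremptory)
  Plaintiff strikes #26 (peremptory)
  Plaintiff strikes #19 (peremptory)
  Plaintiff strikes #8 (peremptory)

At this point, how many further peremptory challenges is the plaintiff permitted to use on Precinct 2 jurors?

Plaintiff peremptories so far: #24, #9, #26, #19, #8 — 5 of 11 used, 6 left overall.
Against Precinct 2: #26 — 1 used; per-precinct cap 3 leaves 2.
Binding limit: min(6, 2) = 2.

2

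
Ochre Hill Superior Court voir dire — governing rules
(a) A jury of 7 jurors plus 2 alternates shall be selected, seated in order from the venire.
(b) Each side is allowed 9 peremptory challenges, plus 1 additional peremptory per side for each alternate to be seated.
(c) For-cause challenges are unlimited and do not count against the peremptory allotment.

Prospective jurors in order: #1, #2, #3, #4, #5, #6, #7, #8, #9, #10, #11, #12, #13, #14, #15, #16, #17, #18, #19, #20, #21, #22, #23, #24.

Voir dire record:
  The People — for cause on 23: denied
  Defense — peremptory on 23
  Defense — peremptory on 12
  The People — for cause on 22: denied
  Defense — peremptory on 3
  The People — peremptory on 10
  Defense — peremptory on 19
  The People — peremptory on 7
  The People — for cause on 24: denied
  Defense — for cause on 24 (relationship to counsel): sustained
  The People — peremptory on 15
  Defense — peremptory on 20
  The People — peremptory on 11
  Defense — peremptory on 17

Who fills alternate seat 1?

Removed: #3, #7, #10, #11, #12, #15, #17, #19, #20, #23, #24. (#22 stays — for-cause denied.)
Seating in order: seats 1–7 → #1, #2, #4, #5, #6, #8, #9; alternates → #13, #14.
So alternate 1 is #13.

13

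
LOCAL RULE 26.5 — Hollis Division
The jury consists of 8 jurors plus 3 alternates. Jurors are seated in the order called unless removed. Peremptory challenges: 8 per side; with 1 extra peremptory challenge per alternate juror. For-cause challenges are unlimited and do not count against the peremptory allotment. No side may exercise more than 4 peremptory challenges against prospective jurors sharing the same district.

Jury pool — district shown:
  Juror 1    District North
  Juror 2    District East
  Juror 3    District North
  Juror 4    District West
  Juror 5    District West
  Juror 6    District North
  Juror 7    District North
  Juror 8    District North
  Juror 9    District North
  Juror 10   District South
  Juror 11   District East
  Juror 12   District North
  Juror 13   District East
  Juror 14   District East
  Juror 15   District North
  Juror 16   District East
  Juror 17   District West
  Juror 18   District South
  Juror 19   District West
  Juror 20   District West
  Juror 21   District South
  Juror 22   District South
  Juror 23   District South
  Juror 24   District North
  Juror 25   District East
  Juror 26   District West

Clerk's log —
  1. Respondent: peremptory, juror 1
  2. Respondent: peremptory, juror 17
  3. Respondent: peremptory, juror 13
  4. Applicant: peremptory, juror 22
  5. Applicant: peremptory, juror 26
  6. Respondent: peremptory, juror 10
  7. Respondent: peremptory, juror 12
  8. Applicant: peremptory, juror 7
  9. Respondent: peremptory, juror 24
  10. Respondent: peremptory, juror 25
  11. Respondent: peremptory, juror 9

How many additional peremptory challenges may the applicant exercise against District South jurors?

3

Applicant peremptories so far: #22, #26, #7 — 3 of 11 used, 8 left overall.
Against District South: #22 — 1 used; per-district cap 4 leaves 3.
Binding limit: min(8, 3) = 3.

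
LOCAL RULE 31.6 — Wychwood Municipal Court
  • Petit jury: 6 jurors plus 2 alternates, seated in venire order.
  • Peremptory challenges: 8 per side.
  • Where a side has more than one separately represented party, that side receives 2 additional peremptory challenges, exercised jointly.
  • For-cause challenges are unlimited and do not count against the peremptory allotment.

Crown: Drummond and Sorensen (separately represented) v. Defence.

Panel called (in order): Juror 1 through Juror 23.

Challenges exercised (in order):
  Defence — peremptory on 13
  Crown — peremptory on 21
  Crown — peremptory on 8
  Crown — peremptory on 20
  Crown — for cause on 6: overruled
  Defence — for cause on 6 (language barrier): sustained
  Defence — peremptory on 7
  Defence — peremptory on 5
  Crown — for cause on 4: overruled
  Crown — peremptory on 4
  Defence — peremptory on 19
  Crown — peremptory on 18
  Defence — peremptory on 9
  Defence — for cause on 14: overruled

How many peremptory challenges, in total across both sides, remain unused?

8

Crown allotment: 8 base + 2 multi-party = 10. Defence allotment: 8.
Crown peremptories used: #21, #8, #20, #4, #18 — 5 (for-cause on #6, #4 don't count).
Defence peremptories used: #13, #7, #5, #19, #9 — 5 (for-cause on #6, #14 don't count).
Remaining: (10 − 5) + (8 − 5) = 8.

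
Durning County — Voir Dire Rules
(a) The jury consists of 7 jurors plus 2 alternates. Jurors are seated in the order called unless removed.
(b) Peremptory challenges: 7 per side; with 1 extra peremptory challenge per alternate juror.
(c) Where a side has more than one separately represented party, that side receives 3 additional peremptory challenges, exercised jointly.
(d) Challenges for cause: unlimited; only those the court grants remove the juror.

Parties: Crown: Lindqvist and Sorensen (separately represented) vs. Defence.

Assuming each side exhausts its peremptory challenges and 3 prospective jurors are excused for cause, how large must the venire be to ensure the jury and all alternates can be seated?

Seats to fill: 7 + 2 alternates = 9.
Peremptories — Crown: 7 + 1×2 + 3 = 12; Defence: 7 + 1×2 = 9; total 21.
For-cause removals: 3.
Minimum venire: 9 + 21 + 3 = 33.

33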